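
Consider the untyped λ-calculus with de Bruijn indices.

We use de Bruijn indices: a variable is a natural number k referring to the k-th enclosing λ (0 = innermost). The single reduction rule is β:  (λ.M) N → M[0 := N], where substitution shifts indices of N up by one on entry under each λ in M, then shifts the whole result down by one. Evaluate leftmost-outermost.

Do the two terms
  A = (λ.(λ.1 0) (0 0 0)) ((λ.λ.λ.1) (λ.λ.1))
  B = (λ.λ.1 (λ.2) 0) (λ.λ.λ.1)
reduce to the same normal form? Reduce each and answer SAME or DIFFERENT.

Term A:
  start: (λ.(λ.1 0) (0 0 0)) ((λ.λ.λ.1) (λ.λ.1))
  [1] (λ.(λ.λ.λ.1) (λ.λ.1) 0) ((λ.λ.λ.1) (λ.λ.1) ((λ.λ.λ.1) (λ.λ.1)) ((λ.λ.λ.1) (λ.λ.1)))
  [2] (λ.λ.λ.1) (λ.λ.1) ((λ.λ.λ.1) (λ.λ.1) ((λ.λ.λ.1) (λ.λ.1)) ((λ.λ.λ.1) (λ.λ.1)))
  [3] (λ.λ.1) ((λ.λ.λ.1) (λ.λ.1) ((λ.λ.λ.1) (λ.λ.1)) ((λ.λ.λ.1) (λ.λ.1)))
  [4] λ.(λ.λ.λ.1) (λ.λ.1) ((λ.λ.λ.1) (λ.λ.1)) ((λ.λ.λ.1) (λ.λ.1))
  [5] λ.(λ.λ.1) ((λ.λ.λ.1) (λ.λ.1)) ((λ.λ.λ.1) (λ.λ.1))
  [6] λ.(λ.(λ.λ.λ.1) (λ.λ.1)) ((λ.λ.λ.1) (λ.λ.1))
  [7] λ.(λ.λ.λ.1) (λ.λ.1)
  [8] λ.λ.λ.1

Term B:
  start: (λ.λ.1 (λ.2) 0) (λ.λ.λ.1)
  [1] λ.(λ.λ.λ.1) (λ.λ.λ.λ.1) 0
  [2] λ.(λ.λ.1) 0
  [3] λ.λ.1

Answer: DIFFERENT — A ⇓ λ.λ.λ.1, B ⇓ λ.λ.1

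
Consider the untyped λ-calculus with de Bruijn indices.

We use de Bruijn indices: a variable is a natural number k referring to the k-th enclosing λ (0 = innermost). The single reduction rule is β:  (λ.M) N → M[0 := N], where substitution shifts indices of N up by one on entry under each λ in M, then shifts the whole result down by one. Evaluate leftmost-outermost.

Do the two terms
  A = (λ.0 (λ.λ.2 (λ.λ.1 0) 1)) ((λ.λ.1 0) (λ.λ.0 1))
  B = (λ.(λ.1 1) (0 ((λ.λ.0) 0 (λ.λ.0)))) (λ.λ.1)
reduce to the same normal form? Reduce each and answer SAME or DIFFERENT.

Answer: DIFFERENT — A ⇓ λ.0 (λ.λ.1 (λ.λ.1 0)), B ⇓ λ.λ.λ.1

Working:
Term A:
  start: (λ.0 (λ.λ.2 (λ.λ.1 0) 1)) ((λ.λ.1 0) (λ.λ.0 1))
  →1  (λ.λ.1 0) (λ.λ.0 1) (λ.λ.(λ.λ.1 0) (λ.λ.0 1) (λ.λ.1 0) 1)
  →2  (λ.(λ.λ.0 1) 0) (λ.λ.(λ.λ.1 0) (λ.λ.0 1) (λ.λ.1 0) 1)
  →3  (λ.λ.0 1) (λ.λ.(λ.λ.1 0) (λ.λ.0 1) (λ.λ.1 0) 1)
  →4  λ.0 (λ.λ.(λ.λ.1 0) (λ.λ.0 1) (λ.λ.1 0) 1)
  →5  λ.0 (λ.λ.(λ.(λ.λ.0 1) 0) (λ.λ.1 0) 1)
  →6  λ.0 (λ.λ.(λ.λ.0 1) (λ.λ.1 0) 1)
  →7  λ.0 (λ.λ.(λ.0 (λ.λ.1 0)) 1)
  →8  λ.0 (λ.λ.1 (λ.λ.1 0))

Term B:
  start: (λ.(λ.1 1) (0 ((λ.λ.0) 0 (λ.λ.0)))) (λ.λ.1)
  →1  (λ.(λ.λ.1) (λ.λ.1)) ((λ.λ.1) ((λ.λ.0) (λ.λ.1) (λ.λ.0)))
  →2  (λ.λ.1) (λ.λ.1)
  →3  λ.λ.λ.1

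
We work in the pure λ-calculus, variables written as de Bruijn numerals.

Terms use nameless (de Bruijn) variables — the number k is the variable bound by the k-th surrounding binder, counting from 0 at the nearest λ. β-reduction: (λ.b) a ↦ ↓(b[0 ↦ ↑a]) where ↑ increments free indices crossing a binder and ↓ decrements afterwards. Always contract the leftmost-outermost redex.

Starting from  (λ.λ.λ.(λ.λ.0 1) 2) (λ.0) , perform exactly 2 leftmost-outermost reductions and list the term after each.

Answer: after 2 steps: λ.λ.λ.0 (λ.0)

Reduction:
  start: (λ.λ.λ.(λ.λ.0 1) 2) (λ.0)
  [1] λ.λ.(λ.λ.0 1) (λ.0)
  [2] λ.λ.λ.0 (λ.0)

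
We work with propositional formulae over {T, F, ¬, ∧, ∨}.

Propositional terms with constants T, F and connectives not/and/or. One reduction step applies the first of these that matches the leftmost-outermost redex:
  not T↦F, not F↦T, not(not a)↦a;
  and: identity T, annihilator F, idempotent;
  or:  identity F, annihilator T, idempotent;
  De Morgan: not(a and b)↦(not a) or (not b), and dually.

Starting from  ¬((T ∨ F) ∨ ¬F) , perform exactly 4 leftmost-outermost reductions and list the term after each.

Answer: after 4 steps: F ∧ ¬¬F

Reduction:
  start: ¬((T ∨ F) ∨ ¬F)
  step 1: ¬(T ∨ F) ∧ ¬¬F
  step 2: (¬T ∧ ¬F) ∧ ¬¬F
  step 3: (F ∧ ¬F) ∧ ¬¬F
  step 4: F ∧ ¬¬F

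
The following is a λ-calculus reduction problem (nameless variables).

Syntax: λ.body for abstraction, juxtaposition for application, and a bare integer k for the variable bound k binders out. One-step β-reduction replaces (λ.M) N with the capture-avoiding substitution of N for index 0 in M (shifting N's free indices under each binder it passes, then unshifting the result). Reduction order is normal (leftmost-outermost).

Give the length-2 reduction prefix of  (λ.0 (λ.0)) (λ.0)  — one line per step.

  start: (λ.0 (λ.0)) (λ.0)
  [1] (λ.0) (λ.0)
  [2] λ.0

Answer: after 2 steps: λ.0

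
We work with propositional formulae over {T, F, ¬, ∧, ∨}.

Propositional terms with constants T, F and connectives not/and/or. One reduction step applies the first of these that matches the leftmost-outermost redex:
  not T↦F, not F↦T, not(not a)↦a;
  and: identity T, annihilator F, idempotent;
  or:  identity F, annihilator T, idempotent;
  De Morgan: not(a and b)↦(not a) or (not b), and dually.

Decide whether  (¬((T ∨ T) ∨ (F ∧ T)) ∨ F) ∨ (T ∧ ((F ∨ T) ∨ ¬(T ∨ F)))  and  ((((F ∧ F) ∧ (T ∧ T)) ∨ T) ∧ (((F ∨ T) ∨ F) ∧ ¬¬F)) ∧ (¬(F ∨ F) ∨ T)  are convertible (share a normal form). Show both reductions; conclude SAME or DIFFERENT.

Answer: DIFFERENT — A ⇓ T, B ⇓ F

Working:
Term A:
  start: (¬((T ∨ T) ∨ (F ∧ T)) ∨ F) ∨ (T ∧ ((F ∨ T) ∨ ¬(T ∨ F)))
  →1  ¬((T ∨ T) ∨ (F ∧ T)) ∨ (T ∧ ((F ∨ T) ∨ ¬(T ∨ F)))
  →2  (¬(T ∨ T) ∧ ¬(F ∧ T)) ∨ (T ∧ ((F ∨ T) ∨ ¬(T ∨ F)))
  →3  ((¬T ∧ ¬T) ∧ ¬(F ∧ T)) ∨ (T ∧ ((F ∨ T) ∨ ¬(T ∨ F)))
  →4  (¬T ∧ ¬(F ∧ T)) ∨ (T ∧ ((F ∨ T) ∨ ¬(T ∨ F)))
  →5  (F ∧ ¬(F ∧ T)) ∨ (T ∧ ((F ∨ T) ∨ ¬(T ∨ F)))
  →6  F ∨ (T ∧ ((F ∨ T) ∨ ¬(T ∨ F)))
  →7  T ∧ ((F ∨ T) ∨ ¬(T ∨ F))
  →8  (F ∨ T) ∨ ¬(T ∨ F)
  →9  T ∨ ¬(T ∨ F)
  →10  T

Term B:
  start: ((((F ∧ F) ∧ (T ∧ T)) ∨ T) ∧ (((F ∨ T) ∨ F) ∧ ¬¬F)) ∧ (¬(F ∨ F) ∨ T)
  →1  (T ∧ (((F ∨ T) ∨ F) ∧ ¬¬F)) ∧ (¬(F ∨ F) ∨ T)
  →2  (((F ∨ T) ∨ F) ∧ ¬¬F) ∧ (¬(F ∨ F) ∨ T)
  →3  ((F ∨ T) ∧ ¬¬F) ∧ (¬(F ∨ F) ∨ T)
  →4  (T ∧ ¬¬F) ∧ (¬(F ∨ F) ∨ T)
  →5  ¬¬F ∧ (¬(F ∨ F) ∨ T)
  →6  F ∧ (¬(F ∨ F) ∨ T)
  →7  F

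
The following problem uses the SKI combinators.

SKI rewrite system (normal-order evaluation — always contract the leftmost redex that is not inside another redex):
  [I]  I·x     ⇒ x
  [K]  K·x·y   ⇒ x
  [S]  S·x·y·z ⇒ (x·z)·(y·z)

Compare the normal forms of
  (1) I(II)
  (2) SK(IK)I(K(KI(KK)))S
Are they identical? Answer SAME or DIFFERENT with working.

Answer: SAME — A ⇓ I, B ⇓ I

Derivation:
Term A:
  start: I(II)
  step 1: II
  step 2: I

Term B:
  start: SK(IK)I(K(KI(KK)))S
  step 1: KI(IKI)(K(KI(KK)))S
  step 2: I(K(KI(KK)))S
  step 3: K(KI(KK))S
  step 4: KI(KK)
  step 5: I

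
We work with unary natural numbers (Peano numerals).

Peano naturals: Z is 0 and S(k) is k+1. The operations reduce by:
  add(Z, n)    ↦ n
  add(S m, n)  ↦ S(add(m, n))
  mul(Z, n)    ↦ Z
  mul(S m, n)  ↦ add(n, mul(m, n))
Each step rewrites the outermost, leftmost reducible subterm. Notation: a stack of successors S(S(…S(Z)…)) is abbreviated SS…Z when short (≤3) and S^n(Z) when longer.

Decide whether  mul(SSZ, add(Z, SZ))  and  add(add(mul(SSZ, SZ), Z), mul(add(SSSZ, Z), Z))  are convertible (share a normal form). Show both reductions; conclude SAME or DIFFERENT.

Answer: SAME — A ⇓ SSZ, B ⇓ SSZ

Derivation:
Term A:
  start: mul(SSZ, add(Z, SZ))
  →1  add(add(Z, SZ), mul(SZ, add(Z, SZ)))
  →2  add(SZ, mul(SZ, add(Z, SZ)))
  →3  S(add(Z, mul(SZ, add(Z, SZ))))
  →4  S(mul(SZ, add(Z, SZ)))
  →5  S(add(add(Z, SZ), mul(Z, add(Z, SZ))))
  →6  S(add(SZ, mul(Z, add(Z, SZ))))
  →7  S(S(add(Z, mul(Z, add(Z, SZ)))))
  →8  S(S(mul(Z, add(Z, SZ))))
  →9  SSZ

Term B:
  start: add(add(mul(SSZ, SZ), Z), mul(add(SSSZ, Z), Z))
  →1  add(add(add(SZ, mul(SZ, SZ)), Z), mul(add(SSSZ, Z), Z))
  →2  add(add(S(add(Z, mul(SZ, SZ))), Z), mul(add(SSSZ, Z), Z))
  →3  add(S(add(add(Z, mul(SZ, SZ)), Z)), mul(add(SSSZ, Z), Z))
  →4  S(add(add(add(Z, mul(SZ, SZ)), Z), mul(add(SSSZ, Z), Z)))
  →5  S(add(add(mul(SZ, SZ), Z), mul(add(SSSZ, Z), Z)))
  →6  S(add(add(add(SZ, mul(Z, SZ)), Z), mul(add(SSSZ, Z), Z)))
  →7  S(add(add(S(add(Z, mul(Z, SZ))), Z), mul(add(SSSZ, Z), Z)))
  →8  S(add(S(add(add(Z, mul(Z, SZ)), Z)), mul(add(SSSZ, Z), Z)))
  →9  S(S(add(add(add(Z, mul(Z, SZ)), Z), mul(add(SSSZ, Z), Z))))
  →10  S(S(add(add(mul(Z, SZ), Z), mul(add(SSSZ, Z), Z))))
  →11  S(S(add(add(Z, Z), mul(add(SSSZ, Z), Z))))
  →12  S(S(add(Z, mul(add(SSSZ, Z), Z))))
  →13  S(S(mul(add(SSSZ, Z), Z)))
  →14  S(S(mul(S(add(SSZ, Z)), Z)))
  →15  S(S(add(Z, mul(add(SSZ, Z), Z))))
  →16  S(S(mul(add(SSZ, Z), Z)))
  →17  S(S(mul(S(add(SZ, Z)), Z)))
  →18  S(S(add(Z, mul(add(SZ, Z), Z))))
  →19  S(S(mul(add(SZ, Z), Z)))
  →20  S(S(mul(S(add(Z, Z)), Z)))
  →21  S(S(add(Z, mul(add(Z, Z), Z))))
  →22  S(S(mul(add(Z, Z), Z)))
  →23  S(S(mul(Z, Z)))
  →24  SSZ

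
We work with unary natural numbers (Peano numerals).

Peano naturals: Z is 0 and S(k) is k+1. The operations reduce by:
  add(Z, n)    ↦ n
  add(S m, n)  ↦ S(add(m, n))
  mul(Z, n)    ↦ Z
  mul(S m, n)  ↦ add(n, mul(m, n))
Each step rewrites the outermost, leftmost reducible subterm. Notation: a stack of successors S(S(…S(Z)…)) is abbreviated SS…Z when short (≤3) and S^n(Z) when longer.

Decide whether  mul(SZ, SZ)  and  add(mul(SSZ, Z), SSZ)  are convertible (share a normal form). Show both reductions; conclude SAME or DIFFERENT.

Answer: DIFFERENT — A ⇓ SZ, B ⇓ SSZ

Reduction:
Term A:
  start: mul(SZ, SZ)
  step 1: add(SZ, mul(Z, SZ))
  step 2: S(add(Z, mul(Z, SZ)))
  step 3: S(mul(Z, SZ))
  step 4: SZ

Term B:
  start: add(mul(SSZ, Z), SSZ)
  step 1: add(add(Z, mul(SZ, Z)), SSZ)
  step 2: add(mul(SZ, Z), SSZ)
  step 3: add(add(Z, mul(Z, Z)), SSZ)
  step 4: add(mul(Z, Z), SSZ)
  step 5: add(Z, SSZ)
  step 6: SSZ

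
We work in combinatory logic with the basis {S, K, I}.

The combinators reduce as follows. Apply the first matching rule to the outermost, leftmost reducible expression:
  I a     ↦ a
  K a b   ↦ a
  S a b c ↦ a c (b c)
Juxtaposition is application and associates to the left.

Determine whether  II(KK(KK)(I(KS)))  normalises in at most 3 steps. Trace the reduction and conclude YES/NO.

Answer: NO — after 3 steps the term is K(I(KS)), not yet normal

Working:
  start: II(KK(KK)(I(KS)))
  step 1: I(KK(KK)(I(KS)))
  step 2: KK(KK)(I(KS))
  step 3: K(I(KS))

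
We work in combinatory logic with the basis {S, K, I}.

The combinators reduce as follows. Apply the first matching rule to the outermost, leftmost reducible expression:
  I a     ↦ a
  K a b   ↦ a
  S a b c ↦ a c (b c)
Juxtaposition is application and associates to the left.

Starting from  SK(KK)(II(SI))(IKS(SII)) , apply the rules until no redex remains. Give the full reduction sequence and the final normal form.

  start: SK(KK)(II(SI))(IKS(SII))
  step 1: K(II(SI))(KK(II(SI)))(IKS(SII))
  step 2: II(SI)(IKS(SII))
  step 3: I(SI)(IKS(SII))
  step 4: SI(IKS(SII))
  step 5: SI(KS(SII))
  step 6: SIS

Answer: normal form = SIS  (in 6 steps)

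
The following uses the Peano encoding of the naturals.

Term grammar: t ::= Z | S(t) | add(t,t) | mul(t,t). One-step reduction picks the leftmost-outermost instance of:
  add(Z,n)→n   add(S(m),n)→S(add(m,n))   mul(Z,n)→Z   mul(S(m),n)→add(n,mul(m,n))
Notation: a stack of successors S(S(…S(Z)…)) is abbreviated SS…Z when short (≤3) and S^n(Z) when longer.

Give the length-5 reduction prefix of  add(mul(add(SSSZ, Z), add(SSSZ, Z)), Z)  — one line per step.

  start: add(mul(add(SSSZ, Z), add(SSSZ, Z)), Z)
  step 1: add(mul(S(add(SSZ, Z)), add(SSSZ, Z)), Z)
  step 2: add(add(add(SSSZ, Z), mul(add(SSZ, Z), add(SSSZ, Z))), Z)
  step 3: add(add(S(add(SSZ, Z)), mul(add(SSZ, Z), add(SSSZ, Z))), Z)
  step 4: add(S(add(add(SSZ, Z), mul(add(SSZ, Z), add(SSSZ, Z)))), Z)
  step 5: S(add(add(add(SSZ, Z), mul(add(SSZ, Z), add(SSSZ, Z))), Z))

Answer: after 5 steps: S(add(add(add(SSZ, Z), mul(add(SSZ, Z), add(SSSZ, Z))), Z))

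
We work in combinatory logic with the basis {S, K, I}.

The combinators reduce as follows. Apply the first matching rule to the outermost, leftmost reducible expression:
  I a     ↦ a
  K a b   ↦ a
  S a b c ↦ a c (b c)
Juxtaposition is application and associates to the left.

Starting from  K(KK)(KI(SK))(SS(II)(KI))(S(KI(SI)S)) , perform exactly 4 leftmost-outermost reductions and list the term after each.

Answer: after 4 steps: K(SS)

Derivation:
  start: K(KK)(KI(SK))(SS(II)(KI))(S(KI(SI)S))
  →1  KK(SS(II)(KI))(S(KI(SI)S))
  →2  K(S(KI(SI)S))
  →3  K(S(IS))
  →4  K(SS)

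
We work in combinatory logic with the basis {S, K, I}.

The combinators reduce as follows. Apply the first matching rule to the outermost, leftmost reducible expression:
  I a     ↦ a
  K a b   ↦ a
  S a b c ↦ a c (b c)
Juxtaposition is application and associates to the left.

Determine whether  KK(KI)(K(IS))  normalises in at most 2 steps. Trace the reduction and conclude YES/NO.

  start: KK(KI)(K(IS))
  step 1: K(K(IS))
  step 2: K(KS)

Answer: YES — reaches normal form K(KS) in 2 ≤ 2 steps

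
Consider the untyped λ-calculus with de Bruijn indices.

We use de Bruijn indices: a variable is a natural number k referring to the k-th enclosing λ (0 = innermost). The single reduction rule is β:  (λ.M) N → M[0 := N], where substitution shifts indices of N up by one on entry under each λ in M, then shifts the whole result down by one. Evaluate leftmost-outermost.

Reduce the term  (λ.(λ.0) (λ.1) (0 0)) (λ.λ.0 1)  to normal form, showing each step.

Answer: normal form = λ.λ.0 1  (in 3 steps)

Derivation:
  start: (λ.(λ.0) (λ.1) (0 0)) (λ.λ.0 1)
  step 1: (λ.0) (λ.λ.λ.0 1) ((λ.λ.0 1) (λ.λ.0 1))
  step 2: (λ.λ.λ.0 1) ((λ.λ.0 1) (λ.λ.0 1))
  step 3: λ.λ.0 1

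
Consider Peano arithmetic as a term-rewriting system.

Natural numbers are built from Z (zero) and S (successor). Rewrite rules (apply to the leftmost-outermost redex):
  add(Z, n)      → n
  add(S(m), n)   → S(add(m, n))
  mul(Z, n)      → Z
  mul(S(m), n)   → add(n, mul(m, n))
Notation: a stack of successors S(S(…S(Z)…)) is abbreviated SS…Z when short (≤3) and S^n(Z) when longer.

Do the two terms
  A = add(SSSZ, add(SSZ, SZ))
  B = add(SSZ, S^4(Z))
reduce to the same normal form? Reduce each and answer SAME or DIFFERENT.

Term A:
  start: add(SSSZ, add(SSZ, SZ))
  step 1: S(add(SSZ, add(SSZ, SZ)))
  step 2: S(S(add(SZ, add(SSZ, SZ))))
  step 3: S(S(S(add(Z, add(SSZ, SZ)))))
  step 4: S(S(S(add(SSZ, SZ))))
  step 5: S(S(S(S(add(SZ, SZ)))))
  step 6: S(S(S(S(S(add(Z, SZ))))))
  step 7: S^6(Z)

Term B:
  start: add(SSZ, S^4(Z))
  step 1: S(add(SZ, S^4(Z)))
  step 2: S(S(add(Z, S^4(Z))))
  step 3: S^6(Z)

Answer: SAME — A ⇓ S^6(Z), B ⇓ S^6(Z)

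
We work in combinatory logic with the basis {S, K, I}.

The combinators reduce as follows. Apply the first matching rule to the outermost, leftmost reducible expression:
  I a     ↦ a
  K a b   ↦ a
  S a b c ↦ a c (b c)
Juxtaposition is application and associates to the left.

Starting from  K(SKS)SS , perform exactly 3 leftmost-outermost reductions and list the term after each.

Answer: after 3 steps: S

Working:
  start: K(SKS)SS
  [1] SKSS
  [2] KS(SS)
  [3] S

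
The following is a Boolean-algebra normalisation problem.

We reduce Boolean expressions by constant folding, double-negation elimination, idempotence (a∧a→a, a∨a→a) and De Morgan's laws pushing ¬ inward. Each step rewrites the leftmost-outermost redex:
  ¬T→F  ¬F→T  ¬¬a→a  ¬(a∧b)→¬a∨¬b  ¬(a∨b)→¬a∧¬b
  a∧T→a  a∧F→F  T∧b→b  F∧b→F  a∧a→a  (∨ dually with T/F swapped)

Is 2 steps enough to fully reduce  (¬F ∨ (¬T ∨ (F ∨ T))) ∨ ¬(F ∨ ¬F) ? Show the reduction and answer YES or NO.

Answer: NO — after 2 steps the term is T ∨ ¬(F ∨ ¬F), not yet normal

Working:
  start: (¬F ∨ (¬T ∨ (F ∨ T))) ∨ ¬(F ∨ ¬F)
  step 1: (T ∨ (¬T ∨ (F ∨ T))) ∨ ¬(F ∨ ¬F)
  step 2: T ∨ ¬(F ∨ ¬F)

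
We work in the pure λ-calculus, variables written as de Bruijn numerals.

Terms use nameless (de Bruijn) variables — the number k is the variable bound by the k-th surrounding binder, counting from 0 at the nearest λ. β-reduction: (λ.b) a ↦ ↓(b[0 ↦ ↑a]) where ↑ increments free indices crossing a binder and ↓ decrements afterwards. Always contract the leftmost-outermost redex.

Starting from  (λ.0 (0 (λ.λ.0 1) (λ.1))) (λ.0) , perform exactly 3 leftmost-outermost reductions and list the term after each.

Answer: after 3 steps: (λ.λ.0 1) (λ.λ.0)

Reduction:
  start: (λ.0 (0 (λ.λ.0 1) (λ.1))) (λ.0)
  step 1: (λ.0) ((λ.0) (λ.λ.0 1) (λ.λ.0))
  step 2: (λ.0) (λ.λ.0 1) (λ.λ.0)
  step 3: (λ.λ.0 1) (λ.λ.0)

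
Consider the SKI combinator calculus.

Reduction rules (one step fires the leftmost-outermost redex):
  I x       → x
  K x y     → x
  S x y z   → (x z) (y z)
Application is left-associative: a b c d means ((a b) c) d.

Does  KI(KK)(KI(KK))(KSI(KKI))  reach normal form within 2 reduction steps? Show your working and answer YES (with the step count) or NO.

Answer: NO — after 2 steps the term is KI(KK)(KSI(KKI)), not yet normal

Reduction:
  start: KI(KK)(KI(KK))(KSI(KKI))
  step 1: I(KI(KK))(KSI(KKI))
  step 2: KI(KK)(KSI(KKI))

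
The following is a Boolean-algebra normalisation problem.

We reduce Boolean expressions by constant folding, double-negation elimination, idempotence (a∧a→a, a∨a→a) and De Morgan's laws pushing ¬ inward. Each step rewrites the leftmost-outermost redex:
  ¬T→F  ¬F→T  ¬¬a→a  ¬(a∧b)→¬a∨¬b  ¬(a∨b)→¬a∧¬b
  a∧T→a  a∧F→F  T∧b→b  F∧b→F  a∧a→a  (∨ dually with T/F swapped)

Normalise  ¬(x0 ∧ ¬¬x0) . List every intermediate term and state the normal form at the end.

  start: ¬(x0 ∧ ¬¬x0)
  step 1: ¬x0 ∨ ¬¬¬x0
  step 2: ¬x0 ∨ ¬x0
  step 3: ¬x0

Answer: normal form = ¬x0  (in 3 steps)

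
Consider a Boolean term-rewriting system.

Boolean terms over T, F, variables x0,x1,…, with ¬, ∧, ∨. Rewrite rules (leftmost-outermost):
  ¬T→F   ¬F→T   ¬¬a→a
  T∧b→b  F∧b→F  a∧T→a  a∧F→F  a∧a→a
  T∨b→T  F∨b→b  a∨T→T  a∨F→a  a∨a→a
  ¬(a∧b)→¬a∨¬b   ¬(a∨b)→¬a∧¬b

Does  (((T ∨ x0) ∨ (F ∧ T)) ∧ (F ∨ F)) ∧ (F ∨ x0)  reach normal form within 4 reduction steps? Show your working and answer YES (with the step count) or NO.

  start: (((T ∨ x0) ∨ (F ∧ T)) ∧ (F ∨ F)) ∧ (F ∨ x0)
  [1] ((T ∨ (F ∧ T)) ∧ (F ∨ F)) ∧ (F ∨ x0)
  [2] (T ∧ (F ∨ F)) ∧ (F ∨ x0)
  [3] (F ∨ F) ∧ (F ∨ x0)
  [4] F ∧ (F ∨ x0)

Answer: NO — after 4 steps the term is F ∧ (F ∨ x0), not yet normal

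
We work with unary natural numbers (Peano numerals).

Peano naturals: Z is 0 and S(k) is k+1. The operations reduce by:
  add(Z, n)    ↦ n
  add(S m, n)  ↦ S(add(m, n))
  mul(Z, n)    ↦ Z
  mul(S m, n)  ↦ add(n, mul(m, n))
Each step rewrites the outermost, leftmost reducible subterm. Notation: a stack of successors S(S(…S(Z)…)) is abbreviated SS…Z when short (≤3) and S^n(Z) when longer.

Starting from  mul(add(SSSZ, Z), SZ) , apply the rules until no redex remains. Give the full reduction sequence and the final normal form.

  start: mul(add(SSSZ, Z), SZ)
  [1] mul(S(add(SSZ, Z)), SZ)
  [2] add(SZ, mul(add(SSZ, Z), SZ))
  [3] S(add(Z, mul(add(SSZ, Z), SZ)))
  [4] S(mul(add(SSZ, Z), SZ))
  [5] S(mul(S(add(SZ, Z)), SZ))
  [6] S(add(SZ, mul(add(SZ, Z), SZ)))
  [7] S(S(add(Z, mul(add(SZ, Z), SZ))))
  [8] S(S(mul(add(SZ, Z), SZ)))
  [9] S(S(mul(S(add(Z, Z)), SZ)))
  [10] S(S(add(SZ, mul(add(Z, Z), SZ))))
  [11] S(S(S(add(Z, mul(add(Z, Z), SZ)))))
  [12] S(S(S(mul(add(Z, Z), SZ))))
  [13] S(S(S(mul(Z, SZ))))
  [14] SSSZ

Answer: normal form = SSSZ  (in 14 steps)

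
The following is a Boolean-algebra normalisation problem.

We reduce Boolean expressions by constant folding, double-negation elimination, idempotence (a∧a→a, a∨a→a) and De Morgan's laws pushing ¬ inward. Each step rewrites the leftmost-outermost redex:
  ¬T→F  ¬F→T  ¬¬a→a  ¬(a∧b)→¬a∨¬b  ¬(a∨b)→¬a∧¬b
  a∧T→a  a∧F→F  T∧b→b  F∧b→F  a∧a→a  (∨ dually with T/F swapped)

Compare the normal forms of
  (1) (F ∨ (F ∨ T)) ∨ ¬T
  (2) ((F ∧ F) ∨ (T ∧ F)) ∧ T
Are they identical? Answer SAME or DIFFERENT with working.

Answer: DIFFERENT — A ⇓ T, B ⇓ F

Working:
Term A:
  start: (F ∨ (F ∨ T)) ∨ ¬T
  →1  (F ∨ T) ∨ ¬T
  →2  T ∨ ¬T
  →3  T

Term B:
  start: ((F ∧ F) ∨ (T ∧ F)) ∧ T
  →1  (F ∧ F) ∨ (T ∧ F)
  →2  F ∨ (T ∧ F)
  →3  T ∧ F
  →4  F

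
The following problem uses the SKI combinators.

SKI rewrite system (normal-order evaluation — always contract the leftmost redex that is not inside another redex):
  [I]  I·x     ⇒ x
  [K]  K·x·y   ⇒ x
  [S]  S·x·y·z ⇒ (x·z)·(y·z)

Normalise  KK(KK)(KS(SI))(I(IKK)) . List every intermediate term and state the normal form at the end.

  start: KK(KK)(KS(SI))(I(IKK))
  →1  K(KS(SI))(I(IKK))
  →2  KS(SI)
  →3  S

Answer: normal form = S  (in 3 steps)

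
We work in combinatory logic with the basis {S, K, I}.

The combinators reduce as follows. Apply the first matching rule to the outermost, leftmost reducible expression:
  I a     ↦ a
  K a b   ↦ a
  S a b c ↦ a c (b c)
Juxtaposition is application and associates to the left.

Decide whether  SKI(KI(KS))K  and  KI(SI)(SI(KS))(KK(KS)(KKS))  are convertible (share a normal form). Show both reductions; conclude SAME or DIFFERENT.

Term A:
  start: SKI(KI(KS))K
  step 1: K(KI(KS))(I(KI(KS)))K
  step 2: KI(KS)K
  step 3: IK
  step 4: K

Term B:
  start: KI(SI)(SI(KS))(KK(KS)(KKS))
  step 1: I(SI(KS))(KK(KS)(KKS))
  step 2: SI(KS)(KK(KS)(KKS))
  step 3: I(KK(KS)(KKS))(KS(KK(KS)(KKS)))
  step 4: KK(KS)(KKS)(KS(KK(KS)(KKS)))
  step 5: K(KKS)(KS(KK(KS)(KKS)))
  step 6: KKS
  step 7: K

Answer: SAME — A ⇓ K, B ⇓ K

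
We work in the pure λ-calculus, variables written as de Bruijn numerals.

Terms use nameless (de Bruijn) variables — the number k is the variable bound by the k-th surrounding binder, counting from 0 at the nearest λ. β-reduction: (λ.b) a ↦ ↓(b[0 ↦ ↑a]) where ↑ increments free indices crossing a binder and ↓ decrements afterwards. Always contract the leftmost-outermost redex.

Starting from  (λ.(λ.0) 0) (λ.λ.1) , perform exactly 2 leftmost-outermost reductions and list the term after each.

Answer: after 2 steps: λ.λ.1

Reduction:
  start: (λ.(λ.0) 0) (λ.λ.1)
  [1] (λ.0) (λ.λ.1)
  [2] λ.λ.1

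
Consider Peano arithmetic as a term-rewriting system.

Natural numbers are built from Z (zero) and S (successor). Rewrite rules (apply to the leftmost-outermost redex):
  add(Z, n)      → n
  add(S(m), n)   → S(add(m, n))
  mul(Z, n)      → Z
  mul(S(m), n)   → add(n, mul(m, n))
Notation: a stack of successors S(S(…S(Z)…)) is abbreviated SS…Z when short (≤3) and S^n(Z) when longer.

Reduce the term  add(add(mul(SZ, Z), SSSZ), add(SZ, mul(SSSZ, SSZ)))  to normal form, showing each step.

Answer: normal form = S^10(Z)  (in 23 steps)

Derivation:
  start: add(add(mul(SZ, Z), SSSZ), add(SZ, mul(SSSZ, SSZ)))
  →1  add(add(add(Z, mul(Z, Z)), SSSZ), add(SZ, mul(SSSZ, SSZ)))
  →2  add(add(mul(Z, Z), SSSZ), add(SZ, mul(SSSZ, SSZ)))
  →3  add(add(Z, SSSZ), add(SZ, mul(SSSZ, SSZ)))
  →4  add(SSSZ, add(SZ, mul(SSSZ, SSZ)))
  →5  S(add(SSZ, add(SZ, mul(SSSZ, SSZ))))
  →6  S(S(add(SZ, add(SZ, mul(SSSZ, SSZ)))))
  →7  S(S(S(add(Z, add(SZ, mul(SSSZ, SSZ))))))
  →8  S(S(S(add(SZ, mul(SSSZ, SSZ)))))
  →9  S(S(S(S(add(Z, mul(SSSZ, SSZ))))))
  →10  S(S(S(S(mul(SSSZ, SSZ)))))
  →11  S(S(S(S(add(SSZ, mul(SSZ, SSZ))))))
  →12  S(S(S(S(S(add(SZ, mul(SSZ, SSZ)))))))
  →13  S(S(S(S(S(S(add(Z, mul(SSZ, SSZ))))))))
  →14  S(S(S(S(S(S(mul(SSZ, SSZ)))))))
  →15  S(S(S(S(S(S(add(SSZ, mul(SZ, SSZ))))))))
  →16  S(S(S(S(S(S(S(add(SZ, mul(SZ, SSZ)))))))))
  →17  S(S(S(S(S(S(S(S(add(Z, mul(SZ, SSZ))))))))))
  →18  S(S(S(S(S(S(S(S(mul(SZ, SSZ)))))))))
  →19  S(S(S(S(S(S(S(S(add(SSZ, mul(Z, SSZ))))))))))
  →20  S(S(S(S(S(S(S(S(S(add(SZ, mul(Z, SSZ)))))))))))
  →21  S(S(S(S(S(S(S(S(S(S(add(Z, mul(Z, SSZ))))))))))))
  →22  S(S(S(S(S(S(S(S(S(S(mul(Z, SSZ)))))))))))
  →23  S^10(Z)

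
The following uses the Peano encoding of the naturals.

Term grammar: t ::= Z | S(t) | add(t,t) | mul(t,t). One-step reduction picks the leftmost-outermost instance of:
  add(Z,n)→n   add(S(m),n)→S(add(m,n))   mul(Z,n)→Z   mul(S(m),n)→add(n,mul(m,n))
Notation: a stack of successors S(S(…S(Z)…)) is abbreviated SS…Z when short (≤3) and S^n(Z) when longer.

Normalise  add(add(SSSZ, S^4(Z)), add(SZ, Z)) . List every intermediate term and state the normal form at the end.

  start: add(add(SSSZ, S^4(Z)), add(SZ, Z))
  [1] add(S(add(SSZ, S^4(Z))), add(SZ, Z))
  [2] S(add(add(SSZ, S^4(Z)), add(SZ, Z)))
  [3] S(add(S(add(SZ, S^4(Z))), add(SZ, Z)))
  [4] S(S(add(add(SZ, S^4(Z)), add(SZ, Z))))
  [5] S(S(add(S(add(Z, S^4(Z))), add(SZ, Z))))
  [6] S(S(S(add(add(Z, S^4(Z)), add(SZ, Z)))))
  [7] S(S(S(add(S^4(Z), add(SZ, Z)))))
  [8] S(S(S(S(add(SSSZ, add(SZ, Z))))))
  [9] S(S(S(S(S(add(SSZ, add(SZ, Z)))))))
  [10] S(S(S(S(S(S(add(SZ, add(SZ, Z))))))))
  [11] S(S(S(S(S(S(S(add(Z, add(SZ, Z)))))))))
  [12] S(S(S(S(S(S(S(add(SZ, Z))))))))
  [13] S(S(S(S(S(S(S(S(add(Z, Z)))))))))
  [14] S^8(Z)

Answer: normal form = S^8(Z)  (in 14 steps)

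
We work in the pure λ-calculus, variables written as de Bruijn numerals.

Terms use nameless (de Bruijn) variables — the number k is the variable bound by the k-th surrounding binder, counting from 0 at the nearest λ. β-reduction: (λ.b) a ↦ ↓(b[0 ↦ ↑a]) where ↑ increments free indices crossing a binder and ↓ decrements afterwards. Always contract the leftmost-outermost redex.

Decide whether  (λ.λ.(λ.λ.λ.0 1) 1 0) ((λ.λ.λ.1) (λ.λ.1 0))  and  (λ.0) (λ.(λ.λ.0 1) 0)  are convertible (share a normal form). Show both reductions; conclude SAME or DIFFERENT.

Term A:
  start: (λ.λ.(λ.λ.λ.0 1) 1 0) ((λ.λ.λ.1) (λ.λ.1 0))
  →1  λ.(λ.λ.λ.0 1) ((λ.λ.λ.1) (λ.λ.1 0)) 0
  →2  λ.(λ.λ.0 1) 0
  →3  λ.λ.0 1

Term B:
  start: (λ.0) (λ.(λ.λ.0 1) 0)
  →1  λ.(λ.λ.0 1) 0
  →2  λ.λ.0 1

Answer: SAME — A ⇓ λ.λ.0 1, B ⇓ λ.λ.0 1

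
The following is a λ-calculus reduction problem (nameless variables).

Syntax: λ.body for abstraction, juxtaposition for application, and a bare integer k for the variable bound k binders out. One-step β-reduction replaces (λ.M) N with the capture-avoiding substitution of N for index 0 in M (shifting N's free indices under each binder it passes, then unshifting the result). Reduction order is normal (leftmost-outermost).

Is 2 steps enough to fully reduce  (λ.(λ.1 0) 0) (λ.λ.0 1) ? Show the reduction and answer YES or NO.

  start: (λ.(λ.1 0) 0) (λ.λ.0 1)
  [1] (λ.(λ.λ.0 1) 0) (λ.λ.0 1)
  [2] (λ.λ.0 1) (λ.λ.0 1)

Answer: NO — after 2 steps the term is (λ.λ.0 1) (λ.λ.0 1), not yet normal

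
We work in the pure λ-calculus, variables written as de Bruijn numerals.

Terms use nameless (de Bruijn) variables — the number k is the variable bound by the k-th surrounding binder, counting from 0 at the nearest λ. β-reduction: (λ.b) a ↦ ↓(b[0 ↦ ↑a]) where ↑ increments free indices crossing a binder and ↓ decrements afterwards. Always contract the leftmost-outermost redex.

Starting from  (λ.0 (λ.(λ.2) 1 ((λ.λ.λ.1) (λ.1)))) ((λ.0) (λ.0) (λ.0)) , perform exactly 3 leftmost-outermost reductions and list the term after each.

Answer: after 3 steps: (λ.0) (λ.(λ.(λ.0) (λ.0) (λ.0)) ((λ.0) (λ.0) (λ.0)) ((λ.λ.λ.1) (λ.1)))

Reduction:
  start: (λ.0 (λ.(λ.2) 1 ((λ.λ.λ.1) (λ.1)))) ((λ.0) (λ.0) (λ.0))
  [1] (λ.0) (λ.0) (λ.0) (λ.(λ.(λ.0) (λ.0) (λ.0)) ((λ.0) (λ.0) (λ.0)) ((λ.λ.λ.1) (λ.1)))
  [2] (λ.0) (λ.0) (λ.(λ.(λ.0) (λ.0) (λ.0)) ((λ.0) (λ.0) (λ.0)) ((λ.λ.λ.1) (λ.1)))
  [3] (λ.0) (λ.(λ.(λ.0) (λ.0) (λ.0)) ((λ.0) (λ.0) (λ.0)) ((λ.λ.λ.1) (λ.1)))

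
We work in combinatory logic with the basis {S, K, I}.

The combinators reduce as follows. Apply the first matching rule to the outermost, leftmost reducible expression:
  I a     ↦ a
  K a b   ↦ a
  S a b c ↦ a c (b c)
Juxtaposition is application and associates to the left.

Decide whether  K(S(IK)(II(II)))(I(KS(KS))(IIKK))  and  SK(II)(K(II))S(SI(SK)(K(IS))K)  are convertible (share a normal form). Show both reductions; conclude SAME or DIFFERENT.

Term A:
  start: K(S(IK)(II(II)))(I(KS(KS))(IIKK))
  [1] S(IK)(II(II))
  [2] SK(II(II))
  [3] SK(I(II))
  [4] SK(II)
  [5] SKI

Term B:
  start: SK(II)(K(II))S(SI(SK)(K(IS))K)
  [1] K(K(II))(II(K(II)))S(SI(SK)(K(IS))K)
  [2] K(II)S(SI(SK)(K(IS))K)
  [3] II(SI(SK)(K(IS))K)
  [4] I(SI(SK)(K(IS))K)
  [5] SI(SK)(K(IS))K
  [6] I(K(IS))(SK(K(IS)))K
  [7] K(IS)(SK(K(IS)))K
  [8] ISK
  [9] SK

Answer: DIFFERENT — A ⇓ SKI, B ⇓ SK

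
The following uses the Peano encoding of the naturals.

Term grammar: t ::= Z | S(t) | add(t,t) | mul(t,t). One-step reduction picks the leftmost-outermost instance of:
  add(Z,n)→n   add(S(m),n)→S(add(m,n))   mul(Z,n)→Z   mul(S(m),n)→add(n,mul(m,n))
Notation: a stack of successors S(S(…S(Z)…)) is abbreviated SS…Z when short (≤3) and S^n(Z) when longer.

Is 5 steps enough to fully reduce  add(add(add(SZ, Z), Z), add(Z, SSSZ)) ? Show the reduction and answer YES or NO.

  start: add(add(add(SZ, Z), Z), add(Z, SSSZ))
  step 1: add(add(S(add(Z, Z)), Z), add(Z, SSSZ))
  step 2: add(S(add(add(Z, Z), Z)), add(Z, SSSZ))
  step 3: S(add(add(add(Z, Z), Z), add(Z, SSSZ)))
  step 4: S(add(add(Z, Z), add(Z, SSSZ)))
  step 5: S(add(Z, add(Z, SSSZ)))

Answer: NO — after 5 steps the term is S(add(Z, add(Z, SSSZ))), not yet normal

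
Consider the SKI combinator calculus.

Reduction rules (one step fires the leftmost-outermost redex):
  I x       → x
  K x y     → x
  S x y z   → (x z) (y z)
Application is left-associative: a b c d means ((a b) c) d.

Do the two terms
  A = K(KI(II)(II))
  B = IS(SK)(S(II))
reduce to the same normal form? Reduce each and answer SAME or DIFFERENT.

Answer: DIFFERENT — A ⇓ KI, B ⇓ S(SK)(SI)

Working:
Term A:
  start: K(KI(II)(II))
  [1] K(I(II))
  [2] K(II)
  [3] KI

Term B:
  start: IS(SK)(S(II))
  [1] S(SK)(S(II))
  [2] S(SK)(SI)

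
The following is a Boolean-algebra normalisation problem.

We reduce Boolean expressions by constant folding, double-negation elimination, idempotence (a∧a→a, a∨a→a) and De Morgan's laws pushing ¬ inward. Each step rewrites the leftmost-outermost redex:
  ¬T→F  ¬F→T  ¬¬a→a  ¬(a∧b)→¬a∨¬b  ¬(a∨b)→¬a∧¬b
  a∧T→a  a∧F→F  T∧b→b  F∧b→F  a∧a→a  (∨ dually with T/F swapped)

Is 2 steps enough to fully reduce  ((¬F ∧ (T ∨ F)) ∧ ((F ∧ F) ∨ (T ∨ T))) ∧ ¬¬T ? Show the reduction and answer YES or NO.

Answer: NO — after 2 steps the term is ((T ∨ F) ∧ ((F ∧ F) ∨ (T ∨ T))) ∧ ¬¬T, not yet normal

Reduction:
  start: ((¬F ∧ (T ∨ F)) ∧ ((F ∧ F) ∨ (T ∨ T))) ∧ ¬¬T
  [1] ((T ∧ (T ∨ F)) ∧ ((F ∧ F) ∨ (T ∨ T))) ∧ ¬¬T
  [2] ((T ∨ F) ∧ ((F ∧ F) ∨ (T ∨ T))) ∧ ¬¬T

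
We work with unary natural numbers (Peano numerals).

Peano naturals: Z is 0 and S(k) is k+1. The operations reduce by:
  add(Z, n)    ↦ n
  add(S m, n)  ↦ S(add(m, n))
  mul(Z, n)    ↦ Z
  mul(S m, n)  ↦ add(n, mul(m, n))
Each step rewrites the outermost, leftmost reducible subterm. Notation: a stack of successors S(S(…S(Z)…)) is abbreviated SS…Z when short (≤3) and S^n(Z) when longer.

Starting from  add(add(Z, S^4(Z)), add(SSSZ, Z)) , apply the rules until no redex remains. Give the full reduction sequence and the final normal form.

Answer: normal form = S^7(Z)  (in 10 steps)

Reduction:
  start: add(add(Z, S^4(Z)), add(SSSZ, Z))
  →1  add(S^4(Z), add(SSSZ, Z))
  →2  S(add(SSSZ, add(SSSZ, Z)))
  →3  S(S(add(SSZ, add(SSSZ, Z))))
  →4  S(S(S(add(SZ, add(SSSZ, Z)))))
  →5  S(S(S(S(add(Z, add(SSSZ, Z))))))
  →6  S(S(S(S(add(SSSZ, Z)))))
  →7  S(S(S(S(S(add(SSZ, Z))))))
  →8  S(S(S(S(S(S(add(SZ, Z)))))))
  →9  S(S(S(S(S(S(S(add(Z, Z))))))))
  →10  S^7(Z)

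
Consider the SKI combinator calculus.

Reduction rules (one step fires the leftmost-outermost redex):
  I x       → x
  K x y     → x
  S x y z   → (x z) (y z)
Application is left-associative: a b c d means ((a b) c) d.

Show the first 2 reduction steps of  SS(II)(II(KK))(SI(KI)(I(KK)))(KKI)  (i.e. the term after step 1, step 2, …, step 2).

Answer: after 2 steps: II(KK)(SI(KI)(I(KK)))(II(II(KK))(SI(KI)(I(KK))))(KKI)

Working:
  start: SS(II)(II(KK))(SI(KI)(I(KK)))(KKI)
  [1] S(II(KK))(II(II(KK)))(SI(KI)(I(KK)))(KKI)
  [2] II(KK)(SI(KI)(I(KK)))(II(II(KK))(SI(KI)(I(KK))))(KKI)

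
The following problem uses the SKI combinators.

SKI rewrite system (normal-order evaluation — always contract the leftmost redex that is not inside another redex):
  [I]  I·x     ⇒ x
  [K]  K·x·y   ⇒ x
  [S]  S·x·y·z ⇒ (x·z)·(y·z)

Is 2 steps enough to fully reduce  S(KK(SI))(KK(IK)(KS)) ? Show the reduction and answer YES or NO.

Answer: YES — reaches normal form SK(K(KS)) in 2 ≤ 2 steps

Derivation:
  start: S(KK(SI))(KK(IK)(KS))
  →1  SK(KK(IK)(KS))
  →2  SK(K(KS))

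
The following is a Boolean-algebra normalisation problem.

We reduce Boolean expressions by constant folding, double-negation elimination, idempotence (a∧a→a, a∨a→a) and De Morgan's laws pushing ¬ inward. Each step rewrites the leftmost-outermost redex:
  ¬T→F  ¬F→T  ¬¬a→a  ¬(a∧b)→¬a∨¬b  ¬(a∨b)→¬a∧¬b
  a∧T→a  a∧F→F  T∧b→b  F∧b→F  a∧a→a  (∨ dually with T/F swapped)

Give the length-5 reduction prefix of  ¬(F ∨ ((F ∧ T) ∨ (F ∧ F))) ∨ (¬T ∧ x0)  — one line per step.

Answer: after 5 steps: ((¬F ∨ ¬T) ∧ ¬(F ∧ F)) ∨ (¬T ∧ x0)

Working:
  start: ¬(F ∨ ((F ∧ T) ∨ (F ∧ F))) ∨ (¬T ∧ x0)
  →1  (¬F ∧ ¬((F ∧ T) ∨ (F ∧ F))) ∨ (¬T ∧ x0)
  →2  (T ∧ ¬((F ∧ T) ∨ (F ∧ F))) ∨ (¬T ∧ x0)
  →3  ¬((F ∧ T) ∨ (F ∧ F)) ∨ (¬T ∧ x0)
  →4  (¬(F ∧ T) ∧ ¬(F ∧ F)) ∨ (¬T ∧ x0)
  →5  ((¬F ∨ ¬T) ∧ ¬(F ∧ F)) ∨ (¬T ∧ x0)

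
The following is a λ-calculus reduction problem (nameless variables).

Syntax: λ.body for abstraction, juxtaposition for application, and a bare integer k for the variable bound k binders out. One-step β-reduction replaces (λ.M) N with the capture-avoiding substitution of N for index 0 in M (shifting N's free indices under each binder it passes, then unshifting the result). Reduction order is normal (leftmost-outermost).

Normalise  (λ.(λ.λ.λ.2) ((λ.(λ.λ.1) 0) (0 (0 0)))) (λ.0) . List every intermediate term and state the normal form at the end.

Answer: normal form = λ.λ.λ.λ.0  (in 6 steps)

Reduction:
  start: (λ.(λ.λ.λ.2) ((λ.(λ.λ.1) 0) (0 (0 0)))) (λ.0)
  [1] (λ.λ.λ.2) ((λ.(λ.λ.1) 0) ((λ.0) ((λ.0) (λ.0))))
  [2] λ.λ.(λ.(λ.λ.1) 0) ((λ.0) ((λ.0) (λ.0)))
  [3] λ.λ.(λ.λ.1) ((λ.0) ((λ.0) (λ.0)))
  [4] λ.λ.λ.(λ.0) ((λ.0) (λ.0))
  [5] λ.λ.λ.(λ.0) (λ.0)
  [6] λ.λ.λ.λ.0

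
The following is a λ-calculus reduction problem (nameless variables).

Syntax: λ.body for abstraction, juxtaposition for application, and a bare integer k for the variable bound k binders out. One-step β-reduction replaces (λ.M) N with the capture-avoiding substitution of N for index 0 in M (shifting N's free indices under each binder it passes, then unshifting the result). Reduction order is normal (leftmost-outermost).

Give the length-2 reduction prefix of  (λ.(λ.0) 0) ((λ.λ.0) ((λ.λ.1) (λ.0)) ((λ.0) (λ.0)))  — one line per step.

  start: (λ.(λ.0) 0) ((λ.λ.0) ((λ.λ.1) (λ.0)) ((λ.0) (λ.0)))
  step 1: (λ.0) ((λ.λ.0) ((λ.λ.1) (λ.0)) ((λ.0) (λ.0)))
  step 2: (λ.λ.0) ((λ.λ.1) (λ.0)) ((λ.0) (λ.0))

Answer: after 2 steps: (λ.λ.0) ((λ.λ.1) (λ.0)) ((λ.0) (λ.0))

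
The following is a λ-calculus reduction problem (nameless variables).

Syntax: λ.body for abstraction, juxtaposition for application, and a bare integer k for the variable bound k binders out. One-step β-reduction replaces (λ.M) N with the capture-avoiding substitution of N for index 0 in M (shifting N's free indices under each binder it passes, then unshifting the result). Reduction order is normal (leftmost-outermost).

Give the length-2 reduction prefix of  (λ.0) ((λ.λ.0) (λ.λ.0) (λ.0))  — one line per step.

  start: (λ.0) ((λ.λ.0) (λ.λ.0) (λ.0))
  step 1: (λ.λ.0) (λ.λ.0) (λ.0)
  step 2: (λ.0) (λ.0)

Answer: after 2 steps: (λ.0) (λ.0)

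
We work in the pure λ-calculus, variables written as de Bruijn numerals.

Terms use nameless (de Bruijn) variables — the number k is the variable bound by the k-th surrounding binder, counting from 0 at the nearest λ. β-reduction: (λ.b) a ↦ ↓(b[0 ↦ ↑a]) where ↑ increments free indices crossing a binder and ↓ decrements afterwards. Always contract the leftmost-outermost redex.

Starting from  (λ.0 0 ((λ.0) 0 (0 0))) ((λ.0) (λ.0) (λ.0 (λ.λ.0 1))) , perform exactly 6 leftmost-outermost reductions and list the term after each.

  start: (λ.0 0 ((λ.0) 0 (0 0))) ((λ.0) (λ.0) (λ.0 (λ.λ.0 1)))
  step 1: (λ.0) (λ.0) (λ.0 (λ.λ.0 1)) ((λ.0) (λ.0) (λ.0 (λ.λ.0 1))) ((λ.0) ((λ.0) (λ.0) (λ.0 (λ.λ.0 1))) ((λ.0) (λ.0) (λ.0 (λ.λ.0 1)) ((λ.0) (λ.0) (λ.0 (λ.λ.0 1)))))
  step 2: (λ.0) (λ.0 (λ.λ.0 1)) ((λ.0) (λ.0) (λ.0 (λ.λ.0 1))) ((λ.0) ((λ.0) (λ.0) (λ.0 (λ.λ.0 1))) ((λ.0) (λ.0) (λ.0 (λ.λ.0 1)) ((λ.0) (λ.0) (λ.0 (λ.λ.0 1)))))
  step 3: (λ.0 (λ.λ.0 1)) ((λ.0) (λ.0) (λ.0 (λ.λ.0 1))) ((λ.0) ((λ.0) (λ.0) (λ.0 (λ.λ.0 1))) ((λ.0) (λ.0) (λ.0 (λ.λ.0 1)) ((λ.0) (λ.0) (λ.0 (λ.λ.0 1)))))
  step 4: (λ.0) (λ.0) (λ.0 (λ.λ.0 1)) (λ.λ.0 1) ((λ.0) ((λ.0) (λ.0) (λ.0 (λ.λ.0 1))) ((λ.0) (λ.0) (λ.0 (λ.λ.0 1)) ((λ.0) (λ.0) (λ.0 (λ.λ.0 1)))))
  step 5: (λ.0) (λ.0 (λ.λ.0 1)) (λ.λ.0 1) ((λ.0) ((λ.0) (λ.0) (λ.0 (λ.λ.0 1))) ((λ.0) (λ.0) (λ.0 (λ.λ.0 1)) ((λ.0) (λ.0) (λ.0 (λ.λ.0 1)))))
  step 6: (λ.0 (λ.λ.0 1)) (λ.λ.0 1) ((λ.0) ((λ.0) (λ.0) (λ.0 (λ.λ.0 1))) ((λ.0) (λ.0) (λ.0 (λ.λ.0 1)) ((λ.0) (λ.0) (λ.0 (λ.λ.0 1)))))

Answer: after 6 steps: (λ.0 (λ.λ.0 1)) (λ.λ.0 1) ((λ.0) ((λ.0) (λ.0) (λ.0 (λ.λ.0 1))) ((λ.0) (λ.0) (λ.0 (λ.λ.0 1)) ((λ.0) (λ.0) (λ.0 (λ.λ.0 1)))))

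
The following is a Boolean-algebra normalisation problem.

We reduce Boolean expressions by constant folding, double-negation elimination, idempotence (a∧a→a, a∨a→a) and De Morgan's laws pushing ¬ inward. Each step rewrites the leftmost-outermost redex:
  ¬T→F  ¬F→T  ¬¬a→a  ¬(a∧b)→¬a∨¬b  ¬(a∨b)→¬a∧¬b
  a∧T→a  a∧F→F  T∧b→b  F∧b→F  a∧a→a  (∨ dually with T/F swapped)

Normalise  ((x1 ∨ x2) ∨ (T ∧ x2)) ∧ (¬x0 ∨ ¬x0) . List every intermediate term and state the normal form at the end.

Answer: normal form = ((x1 ∨ x2) ∨ x2) ∧ ¬x0  (in 2 steps)

Reduction:
  start: ((x1 ∨ x2) ∨ (T ∧ x2)) ∧ (¬x0 ∨ ¬x0)
  step 1: ((x1 ∨ x2) ∨ x2) ∧ (¬x0 ∨ ¬x0)
  step 2: ((x1 ∨ x2) ∨ x2) ∧ ¬x0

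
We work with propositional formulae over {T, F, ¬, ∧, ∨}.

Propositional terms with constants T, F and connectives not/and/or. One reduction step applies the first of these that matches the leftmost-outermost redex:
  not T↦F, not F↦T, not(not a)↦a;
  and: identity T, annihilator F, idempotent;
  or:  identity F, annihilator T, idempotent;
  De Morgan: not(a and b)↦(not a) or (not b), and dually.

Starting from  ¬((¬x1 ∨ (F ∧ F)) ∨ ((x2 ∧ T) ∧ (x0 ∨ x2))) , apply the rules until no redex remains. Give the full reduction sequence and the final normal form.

  start: ¬((¬x1 ∨ (F ∧ F)) ∨ ((x2 ∧ T) ∧ (x0 ∨ x2)))
  step 1: ¬(¬x1 ∨ (F ∧ F)) ∧ ¬((x2 ∧ T) ∧ (x0 ∨ x2))
  step 2: (¬¬x1 ∧ ¬(F ∧ F)) ∧ ¬((x2 ∧ T) ∧ (x0 ∨ x2))
  step 3: (x1 ∧ ¬(F ∧ F)) ∧ ¬((x2 ∧ T) ∧ (x0 ∨ x2))
  step 4: (x1 ∧ (¬F ∨ ¬F)) ∧ ¬((x2 ∧ T) ∧ (x0 ∨ x2))
  step 5: (x1 ∧ ¬F) ∧ ¬((x2 ∧ T) ∧ (x0 ∨ x2))
  step 6: (x1 ∧ T) ∧ ¬((x2 ∧ T) ∧ (x0 ∨ x2))
  step 7: x1 ∧ ¬((x2 ∧ T) ∧ (x0 ∨ x2))
  step 8: x1 ∧ (¬(x2 ∧ T) ∨ ¬(x0 ∨ x2))
  step 9: x1 ∧ ((¬x2 ∨ ¬T) ∨ ¬(x0 ∨ x2))
  step 10: x1 ∧ ((¬x2 ∨ F) ∨ ¬(x0 ∨ x2))
  step 11: x1 ∧ (¬x2 ∨ ¬(x0 ∨ x2))
  step 12: x1 ∧ (¬x2 ∨ (¬x0 ∧ ¬x2))

Answer: normal form = x1 ∧ (¬x2 ∨ (¬x0 ∧ ¬x2))  (in 12 steps)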